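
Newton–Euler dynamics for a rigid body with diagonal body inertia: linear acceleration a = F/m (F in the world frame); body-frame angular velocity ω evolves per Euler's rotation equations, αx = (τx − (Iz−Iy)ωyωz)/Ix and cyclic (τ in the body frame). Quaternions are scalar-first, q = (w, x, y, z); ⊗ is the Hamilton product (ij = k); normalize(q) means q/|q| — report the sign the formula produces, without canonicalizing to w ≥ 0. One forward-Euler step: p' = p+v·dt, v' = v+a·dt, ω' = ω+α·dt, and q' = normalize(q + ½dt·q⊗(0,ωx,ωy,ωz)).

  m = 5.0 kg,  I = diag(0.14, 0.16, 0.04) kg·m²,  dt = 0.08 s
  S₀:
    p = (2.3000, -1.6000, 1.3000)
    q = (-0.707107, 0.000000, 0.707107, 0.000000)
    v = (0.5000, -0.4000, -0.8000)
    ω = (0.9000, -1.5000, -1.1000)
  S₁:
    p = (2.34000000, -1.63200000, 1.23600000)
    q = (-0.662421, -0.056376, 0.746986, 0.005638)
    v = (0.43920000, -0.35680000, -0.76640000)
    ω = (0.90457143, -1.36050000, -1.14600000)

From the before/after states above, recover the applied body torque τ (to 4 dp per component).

Δω = ω₁−ω₀ = (0.00457143, 0.13950000, -0.04600000)
ω₀×(Iω₀) = (-0.1980, -0.0990, -0.0270)
τ = I·(Δω/dt) + ω₀×(Iω₀) = (-0.1900, 0.1800, -0.0500)

τ = (-0.1900, 0.1800, -0.0500)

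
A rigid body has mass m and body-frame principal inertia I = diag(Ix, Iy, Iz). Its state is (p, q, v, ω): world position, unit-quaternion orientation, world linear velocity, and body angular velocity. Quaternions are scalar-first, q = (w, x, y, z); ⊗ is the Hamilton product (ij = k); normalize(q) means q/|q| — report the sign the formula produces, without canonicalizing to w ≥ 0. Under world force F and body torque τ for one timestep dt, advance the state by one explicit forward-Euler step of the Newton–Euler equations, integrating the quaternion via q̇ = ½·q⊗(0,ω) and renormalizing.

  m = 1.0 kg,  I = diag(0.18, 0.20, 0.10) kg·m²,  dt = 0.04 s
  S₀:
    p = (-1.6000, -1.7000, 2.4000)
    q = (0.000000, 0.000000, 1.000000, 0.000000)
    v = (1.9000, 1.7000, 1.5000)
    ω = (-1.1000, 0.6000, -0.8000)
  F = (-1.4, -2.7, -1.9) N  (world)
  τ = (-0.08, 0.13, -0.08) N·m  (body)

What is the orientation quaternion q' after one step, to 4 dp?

q' = (-0.0120, -0.0160, 0.9996, 0.0220)

q⊗(0,ω) = (-0.6000000, -0.8000000, 0.0000000, 1.1000000)
updated quaternion q' = (-0.0120, -0.0160, 0.9996, 0.0220)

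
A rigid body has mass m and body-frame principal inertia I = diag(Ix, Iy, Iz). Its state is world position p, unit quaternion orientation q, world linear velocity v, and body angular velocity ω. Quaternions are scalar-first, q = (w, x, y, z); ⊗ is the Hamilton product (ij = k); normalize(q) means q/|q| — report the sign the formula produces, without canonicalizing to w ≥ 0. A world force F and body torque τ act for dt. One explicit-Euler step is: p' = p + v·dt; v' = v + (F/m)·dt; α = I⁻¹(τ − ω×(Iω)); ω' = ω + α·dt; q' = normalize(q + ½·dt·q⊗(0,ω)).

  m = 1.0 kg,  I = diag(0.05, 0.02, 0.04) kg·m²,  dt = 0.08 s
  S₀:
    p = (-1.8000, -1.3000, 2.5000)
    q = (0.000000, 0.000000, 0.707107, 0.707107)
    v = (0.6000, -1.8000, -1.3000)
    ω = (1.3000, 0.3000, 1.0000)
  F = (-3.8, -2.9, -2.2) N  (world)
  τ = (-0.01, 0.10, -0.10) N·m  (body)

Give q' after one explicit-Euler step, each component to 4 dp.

q' = (-0.0367, 0.0198, 0.7422, 0.6689)

2q̇ = q⊗(0,ω) = (-0.9192391, 0.4949749, 0.9192391, -0.9192391)
updated quaternion q' = (-0.0367, 0.0198, 0.7422, 0.6689)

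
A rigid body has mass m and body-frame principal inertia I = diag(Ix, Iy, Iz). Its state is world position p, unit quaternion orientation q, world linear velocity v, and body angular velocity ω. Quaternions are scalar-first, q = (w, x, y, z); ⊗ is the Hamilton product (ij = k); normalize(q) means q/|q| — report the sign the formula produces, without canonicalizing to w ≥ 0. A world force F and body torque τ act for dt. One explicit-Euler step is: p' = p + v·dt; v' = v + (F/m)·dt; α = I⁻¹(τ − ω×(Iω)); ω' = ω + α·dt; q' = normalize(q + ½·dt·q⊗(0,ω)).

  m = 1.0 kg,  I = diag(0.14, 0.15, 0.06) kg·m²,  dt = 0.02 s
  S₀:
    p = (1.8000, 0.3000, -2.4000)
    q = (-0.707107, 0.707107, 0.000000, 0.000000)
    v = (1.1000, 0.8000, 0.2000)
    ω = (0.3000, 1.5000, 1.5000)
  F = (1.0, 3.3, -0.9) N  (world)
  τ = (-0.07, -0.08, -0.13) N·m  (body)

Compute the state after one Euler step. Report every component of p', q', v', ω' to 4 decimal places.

a = F/m = (1.0000, 3.3000, -0.9000)
new position p' = (1.8220, 0.3160, -2.3960)
new velocity v' = (1.1200, 0.8660, 0.1820)
ω×(Iω) gyroscopic = (-0.2025, 0.0360, 0.0045)
(τ − ω×Iω)/I = (0.9464, -0.7733, -2.2417)
new body rate ω' = (0.3189, 1.4845, 1.4552)
2q̇ = q⊗(0,ω) = (-0.2121321, -0.2121321, -2.1213210, 0.0000000)
updated quaternion q' = (-0.7091, 0.7048, -0.0212, 0.0000)

p' = (1.8220, 0.3160, -2.3960)
q' = (-0.7091, 0.7048, -0.0212, 0.0000)
v' = (1.1200, 0.8660, 0.1820)
ω' = (0.3189, 1.4845, 1.4552)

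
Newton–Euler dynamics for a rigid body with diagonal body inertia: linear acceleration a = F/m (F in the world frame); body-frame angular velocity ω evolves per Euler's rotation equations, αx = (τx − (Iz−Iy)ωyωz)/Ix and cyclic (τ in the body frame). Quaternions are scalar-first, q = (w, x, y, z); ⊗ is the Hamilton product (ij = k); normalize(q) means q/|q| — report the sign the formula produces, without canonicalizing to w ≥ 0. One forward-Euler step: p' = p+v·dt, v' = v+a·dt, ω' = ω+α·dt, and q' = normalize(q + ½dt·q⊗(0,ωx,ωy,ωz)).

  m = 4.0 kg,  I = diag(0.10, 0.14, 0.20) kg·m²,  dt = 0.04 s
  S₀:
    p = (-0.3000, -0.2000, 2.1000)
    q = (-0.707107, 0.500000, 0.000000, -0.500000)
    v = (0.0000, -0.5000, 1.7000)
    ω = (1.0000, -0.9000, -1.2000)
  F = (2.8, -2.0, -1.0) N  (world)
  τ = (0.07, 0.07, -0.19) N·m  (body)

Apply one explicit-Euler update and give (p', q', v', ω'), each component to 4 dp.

linear accel F/m = (0.7000, -0.5000, -0.2500)
p + v·dt = (-0.3000, -0.2200, 2.1680)
v' = v + a·dt = (0.0280, -0.5200, 1.6900)
ω×(Iω) gyroscopic = (0.0648, 0.1200, -0.0360)
α = I⁻¹(τ − ω×Iω) = (0.0520, -0.3571, -0.7700)
new body rate ω' = (1.0021, -0.9143, -1.2308)
Hamilton product q⊗(0,ω) = (-1.1000000, -1.1571070, 0.7363963, 0.3985284)
updated quaternion q' = (-0.7286, 0.4765, 0.0147, -0.4917)

p' = (-0.3000, -0.2200, 2.1680)
q' = (-0.7286, 0.4765, 0.0147, -0.4917)
v' = (0.0280, -0.5200, 1.6900)
ω' = (1.0021, -0.9143, -1.2308)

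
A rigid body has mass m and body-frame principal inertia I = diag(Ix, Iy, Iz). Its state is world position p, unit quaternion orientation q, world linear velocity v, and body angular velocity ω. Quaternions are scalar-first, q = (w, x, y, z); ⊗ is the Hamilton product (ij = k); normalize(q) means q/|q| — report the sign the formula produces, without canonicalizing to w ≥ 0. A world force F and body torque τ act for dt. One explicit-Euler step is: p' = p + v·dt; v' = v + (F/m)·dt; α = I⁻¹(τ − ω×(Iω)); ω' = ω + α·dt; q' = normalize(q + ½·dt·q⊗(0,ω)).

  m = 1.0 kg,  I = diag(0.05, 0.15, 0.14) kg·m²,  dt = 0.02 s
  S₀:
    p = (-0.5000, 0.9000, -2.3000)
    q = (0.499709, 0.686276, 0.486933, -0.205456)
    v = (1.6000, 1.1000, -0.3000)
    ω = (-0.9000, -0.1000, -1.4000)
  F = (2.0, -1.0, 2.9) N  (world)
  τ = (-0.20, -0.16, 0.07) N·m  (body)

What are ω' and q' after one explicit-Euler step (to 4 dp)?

ω' = (-0.9794, -0.1062, -1.3913)
q' = (0.5034, 0.6747, 0.4978, -0.2087)

ω×(Iω) gyroscopic = (-0.0014, -0.1134, 0.0090)
α = I⁻¹(τ − ω×Iω) = (-3.9720, -0.3107, 0.4357)
ω' = ω + α·dt = (-0.9794, -0.1062, -1.3913)
q⊗(0,ω) = (0.3787033, -1.1519899, 1.0957259, -0.3299805)
updated quaternion q' = (0.5034, 0.6747, 0.4978, -0.2087)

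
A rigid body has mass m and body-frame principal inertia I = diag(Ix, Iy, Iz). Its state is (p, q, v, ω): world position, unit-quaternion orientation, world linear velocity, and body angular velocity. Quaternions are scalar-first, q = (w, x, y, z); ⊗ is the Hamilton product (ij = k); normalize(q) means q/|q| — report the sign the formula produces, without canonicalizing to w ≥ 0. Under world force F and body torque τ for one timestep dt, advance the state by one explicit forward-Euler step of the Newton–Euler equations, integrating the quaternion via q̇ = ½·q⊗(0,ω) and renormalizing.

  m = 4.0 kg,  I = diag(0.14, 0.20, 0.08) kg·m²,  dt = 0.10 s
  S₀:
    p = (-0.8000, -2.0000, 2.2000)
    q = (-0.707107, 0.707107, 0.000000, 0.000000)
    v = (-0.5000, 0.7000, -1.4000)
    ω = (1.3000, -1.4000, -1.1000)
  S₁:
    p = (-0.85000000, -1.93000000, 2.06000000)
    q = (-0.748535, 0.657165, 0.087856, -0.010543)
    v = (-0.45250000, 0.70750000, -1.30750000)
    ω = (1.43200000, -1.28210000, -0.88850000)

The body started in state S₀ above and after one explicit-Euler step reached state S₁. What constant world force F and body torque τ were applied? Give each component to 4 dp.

rate change Δω = (0.13200000, 0.11790000, 0.21150000)
τ = I·(Δω/dt) + ω₀×(Iω₀) = (0.0000, 0.1500, 0.0600)
velocity change Δv = (0.04750000, 0.00750000, 0.09250000)
F = m·Δv/dt = (1.9000, 0.3000, 3.7000)

F = (1.9000, 0.3000, 3.7000)
τ = (0.0000, 0.1500, 0.0600)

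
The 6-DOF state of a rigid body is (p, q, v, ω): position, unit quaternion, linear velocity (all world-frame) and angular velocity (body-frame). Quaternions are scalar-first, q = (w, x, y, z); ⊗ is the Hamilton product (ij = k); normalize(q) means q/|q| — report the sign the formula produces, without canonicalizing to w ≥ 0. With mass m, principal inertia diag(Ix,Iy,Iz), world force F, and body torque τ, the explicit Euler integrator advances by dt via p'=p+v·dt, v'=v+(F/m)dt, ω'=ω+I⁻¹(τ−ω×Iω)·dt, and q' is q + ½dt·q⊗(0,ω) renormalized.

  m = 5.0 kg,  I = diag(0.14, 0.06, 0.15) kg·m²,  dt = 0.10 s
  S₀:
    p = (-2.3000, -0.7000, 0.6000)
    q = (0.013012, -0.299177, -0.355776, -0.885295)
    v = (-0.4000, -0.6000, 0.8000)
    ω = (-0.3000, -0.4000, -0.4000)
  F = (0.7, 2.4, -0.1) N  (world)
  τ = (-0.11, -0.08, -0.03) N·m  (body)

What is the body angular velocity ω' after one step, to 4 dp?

α = I⁻¹(τ − ω×Iω) = (-0.8886, -1.3133, -0.1360)
ω' = ω + α·dt = (-0.3889, -0.5313, -0.4136)

ω' = (-0.3889, -0.5313, -0.4136)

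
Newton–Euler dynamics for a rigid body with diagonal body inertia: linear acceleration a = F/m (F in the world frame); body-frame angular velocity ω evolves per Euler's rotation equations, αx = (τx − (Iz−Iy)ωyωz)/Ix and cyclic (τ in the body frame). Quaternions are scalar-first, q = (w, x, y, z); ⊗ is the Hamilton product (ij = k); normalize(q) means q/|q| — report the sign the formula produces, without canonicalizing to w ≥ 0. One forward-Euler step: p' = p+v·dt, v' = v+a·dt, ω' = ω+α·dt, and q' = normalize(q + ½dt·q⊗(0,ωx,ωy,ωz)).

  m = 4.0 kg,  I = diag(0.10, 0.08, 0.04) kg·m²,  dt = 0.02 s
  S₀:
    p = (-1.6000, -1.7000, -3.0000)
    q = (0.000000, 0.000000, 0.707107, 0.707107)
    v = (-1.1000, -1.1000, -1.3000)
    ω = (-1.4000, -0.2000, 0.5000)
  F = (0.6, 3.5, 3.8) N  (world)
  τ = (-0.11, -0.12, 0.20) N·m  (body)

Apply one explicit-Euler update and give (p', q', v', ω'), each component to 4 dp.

p' = (-1.6220, -1.7220, -3.0260)
q' = (-0.0021, 0.0049, 0.6971, 0.7169)
v' = (-1.0970, -1.0825, -1.2810)
ω' = (-1.4228, -0.2195, 0.6028)

ω×(Iω) gyroscopic = (0.0040, -0.0420, -0.0056)
α = I⁻¹(τ − ω×Iω) = (-1.1400, -0.9750, 5.1400)
ω' = ω + α·dt = (-1.4228, -0.2195, 0.6028)
2q̇ = q⊗(0,ω) = (-0.2121321, 0.4949749, -0.9899498, 0.9899498)
q + ½dt·q⊗(0,ω), renormalized = (-0.0021, 0.0049, 0.6971, 0.7169)
p + v·dt = (-1.6220, -1.7220, -3.0260)
new velocity v' = (-1.0970, -1.0825, -1.2810)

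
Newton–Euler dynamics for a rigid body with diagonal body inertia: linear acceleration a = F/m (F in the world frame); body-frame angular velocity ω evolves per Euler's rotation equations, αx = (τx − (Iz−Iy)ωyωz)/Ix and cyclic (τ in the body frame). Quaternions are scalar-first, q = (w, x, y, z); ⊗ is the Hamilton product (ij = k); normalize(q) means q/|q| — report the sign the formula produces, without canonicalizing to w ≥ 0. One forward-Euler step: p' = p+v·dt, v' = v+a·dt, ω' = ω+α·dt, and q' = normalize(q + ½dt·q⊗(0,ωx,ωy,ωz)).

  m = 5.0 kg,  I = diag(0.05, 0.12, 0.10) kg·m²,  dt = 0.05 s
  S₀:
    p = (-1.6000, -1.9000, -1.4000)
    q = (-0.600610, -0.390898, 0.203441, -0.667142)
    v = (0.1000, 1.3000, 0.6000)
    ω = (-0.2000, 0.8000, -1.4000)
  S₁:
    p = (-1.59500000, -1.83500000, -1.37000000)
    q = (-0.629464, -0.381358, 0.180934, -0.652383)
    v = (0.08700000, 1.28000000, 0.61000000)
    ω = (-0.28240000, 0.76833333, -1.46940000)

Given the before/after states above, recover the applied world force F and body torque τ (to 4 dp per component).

F = (-1.3000, -2.0000, 1.0000)
τ = (-0.0600, -0.0900, -0.1500)

Δv = v₁−v₀ = (-0.01300000, -0.02000000, 0.01000000)
applied force F = (-1.3000, -2.0000, 1.0000)
Δω = ω₁−ω₀ = (-0.08240000, -0.03166667, -0.06940000)
gyro term ω₀×Iω₀ = (0.0224, -0.0140, -0.0112)
applied torque τ = (-0.0600, -0.0900, -0.1500)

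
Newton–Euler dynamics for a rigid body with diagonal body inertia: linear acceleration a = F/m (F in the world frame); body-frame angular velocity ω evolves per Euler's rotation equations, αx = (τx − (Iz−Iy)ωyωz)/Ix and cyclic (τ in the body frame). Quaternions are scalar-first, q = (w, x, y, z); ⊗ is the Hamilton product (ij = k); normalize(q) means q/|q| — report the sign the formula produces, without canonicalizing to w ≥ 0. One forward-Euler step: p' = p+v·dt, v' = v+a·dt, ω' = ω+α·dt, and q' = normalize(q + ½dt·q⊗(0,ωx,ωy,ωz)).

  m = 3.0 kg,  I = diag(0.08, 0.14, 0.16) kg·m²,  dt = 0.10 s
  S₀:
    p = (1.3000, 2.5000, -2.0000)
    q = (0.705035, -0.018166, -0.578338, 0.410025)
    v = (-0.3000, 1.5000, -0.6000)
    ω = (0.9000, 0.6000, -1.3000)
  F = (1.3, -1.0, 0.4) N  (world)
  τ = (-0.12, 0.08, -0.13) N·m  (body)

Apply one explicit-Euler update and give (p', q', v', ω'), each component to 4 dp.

p' = (1.2700, 2.6500, -2.0600)
q' = (0.7472, 0.0387, -0.5380, 0.3883)
v' = (-0.2567, 1.4667, -0.5867)
ω' = (0.7695, 0.5903, -1.4015)

gyro term ω×Iω = (-0.0156, 0.0936, 0.0324)
angular accel α = (-1.3050, -0.0971, -1.0150)
ω + α·dt = (0.7695, 0.5903, -1.4015)
Hamilton product q⊗(0,ω) = (0.8963847, 1.1403559, 0.7684277, -0.4069409)
updated quaternion q' = (0.7472, 0.0387, -0.5380, 0.3883)
p' = p + v·dt = (1.2700, 2.6500, -2.0600)
new velocity v' = (-0.2567, 1.4667, -0.5867)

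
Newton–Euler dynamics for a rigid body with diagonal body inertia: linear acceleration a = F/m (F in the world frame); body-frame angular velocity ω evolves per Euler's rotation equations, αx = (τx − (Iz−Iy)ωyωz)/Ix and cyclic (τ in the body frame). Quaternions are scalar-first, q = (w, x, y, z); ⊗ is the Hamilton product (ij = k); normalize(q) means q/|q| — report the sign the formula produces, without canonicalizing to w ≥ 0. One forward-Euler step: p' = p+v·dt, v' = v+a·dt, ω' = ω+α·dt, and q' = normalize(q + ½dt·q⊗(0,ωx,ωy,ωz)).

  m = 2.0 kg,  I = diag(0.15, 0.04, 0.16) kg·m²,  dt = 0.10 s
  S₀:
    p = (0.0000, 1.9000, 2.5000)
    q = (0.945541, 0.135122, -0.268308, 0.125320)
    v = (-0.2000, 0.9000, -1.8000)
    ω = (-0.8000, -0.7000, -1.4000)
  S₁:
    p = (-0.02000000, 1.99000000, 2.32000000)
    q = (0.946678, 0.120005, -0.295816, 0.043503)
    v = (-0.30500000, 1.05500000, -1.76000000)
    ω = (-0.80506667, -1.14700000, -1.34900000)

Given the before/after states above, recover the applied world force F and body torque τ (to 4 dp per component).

F = (-2.1000, 3.1000, 0.8000)
τ = (0.1100, -0.1900, 0.0200)

Δω = ω₁−ω₀ = (-0.00506667, -0.44700000, 0.05100000)
applied torque τ = (0.1100, -0.1900, 0.0200)
v₁ − v₀ = (-0.10500000, 0.15500000, 0.04000000)
F = m·Δv/dt = (-2.1000, 3.1000, 0.8000)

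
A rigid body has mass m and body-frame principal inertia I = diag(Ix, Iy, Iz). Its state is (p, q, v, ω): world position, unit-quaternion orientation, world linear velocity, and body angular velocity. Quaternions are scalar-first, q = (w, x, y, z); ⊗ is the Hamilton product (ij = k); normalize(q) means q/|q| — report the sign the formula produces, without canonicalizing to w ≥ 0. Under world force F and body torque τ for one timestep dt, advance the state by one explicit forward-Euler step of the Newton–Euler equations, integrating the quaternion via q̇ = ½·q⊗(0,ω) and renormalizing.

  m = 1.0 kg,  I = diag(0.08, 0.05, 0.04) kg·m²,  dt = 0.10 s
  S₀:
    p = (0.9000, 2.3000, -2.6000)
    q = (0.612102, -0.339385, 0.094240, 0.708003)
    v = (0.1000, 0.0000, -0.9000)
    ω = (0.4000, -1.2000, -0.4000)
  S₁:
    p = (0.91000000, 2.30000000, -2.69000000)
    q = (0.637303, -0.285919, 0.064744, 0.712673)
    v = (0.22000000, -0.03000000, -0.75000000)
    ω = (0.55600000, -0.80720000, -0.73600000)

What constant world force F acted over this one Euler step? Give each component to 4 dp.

Δv = v₁−v₀ = (0.12000000, -0.03000000, 0.15000000)
F = m·Δv/dt = (1.2000, -0.3000, 1.5000)

F = (1.2000, -0.3000, 1.5000)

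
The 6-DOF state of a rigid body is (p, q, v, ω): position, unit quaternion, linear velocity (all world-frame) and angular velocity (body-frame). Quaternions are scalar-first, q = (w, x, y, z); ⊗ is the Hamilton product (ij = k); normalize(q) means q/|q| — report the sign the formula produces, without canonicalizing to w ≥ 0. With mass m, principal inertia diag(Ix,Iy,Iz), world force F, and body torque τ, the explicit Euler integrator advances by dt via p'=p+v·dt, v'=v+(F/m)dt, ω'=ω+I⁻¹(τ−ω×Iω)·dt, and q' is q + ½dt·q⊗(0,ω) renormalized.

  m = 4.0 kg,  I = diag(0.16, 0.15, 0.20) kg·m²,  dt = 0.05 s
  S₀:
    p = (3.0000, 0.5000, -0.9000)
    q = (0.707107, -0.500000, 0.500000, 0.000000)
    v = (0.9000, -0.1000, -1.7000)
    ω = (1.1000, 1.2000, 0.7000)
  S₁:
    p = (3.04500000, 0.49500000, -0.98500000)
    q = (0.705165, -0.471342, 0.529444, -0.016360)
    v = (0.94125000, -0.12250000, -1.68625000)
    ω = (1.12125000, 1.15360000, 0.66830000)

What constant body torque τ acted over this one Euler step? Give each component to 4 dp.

τ = (0.1100, -0.1700, -0.1400)

rate change Δω = (0.02125000, -0.04640000, -0.03170000)
precession coupling = (0.0420, -0.0308, -0.0132)
τ = I·(Δω/dt) + ω₀×(Iω₀) = (0.1100, -0.1700, -0.1400)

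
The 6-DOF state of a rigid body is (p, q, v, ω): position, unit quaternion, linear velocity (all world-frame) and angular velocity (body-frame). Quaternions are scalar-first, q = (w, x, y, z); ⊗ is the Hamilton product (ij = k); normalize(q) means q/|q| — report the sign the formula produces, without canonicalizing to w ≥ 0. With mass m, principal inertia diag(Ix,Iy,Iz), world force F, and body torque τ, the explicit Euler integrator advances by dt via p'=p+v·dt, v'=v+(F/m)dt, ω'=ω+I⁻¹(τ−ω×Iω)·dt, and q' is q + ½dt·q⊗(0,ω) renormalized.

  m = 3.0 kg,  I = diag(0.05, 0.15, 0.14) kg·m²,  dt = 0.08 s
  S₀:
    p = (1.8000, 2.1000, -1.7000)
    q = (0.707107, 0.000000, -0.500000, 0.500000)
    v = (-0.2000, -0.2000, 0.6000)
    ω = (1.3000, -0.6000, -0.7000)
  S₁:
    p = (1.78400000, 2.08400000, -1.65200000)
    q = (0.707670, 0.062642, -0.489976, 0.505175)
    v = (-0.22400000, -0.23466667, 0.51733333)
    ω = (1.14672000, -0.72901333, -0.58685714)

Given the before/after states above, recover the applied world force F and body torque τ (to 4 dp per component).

F = (-0.9000, -1.3000, -3.1000)
τ = (-0.1000, -0.1600, 0.1200)

Δω = ω₁−ω₀ = (-0.15328000, -0.12901333, 0.11314286)
τ = I·(Δω/dt) + ω₀×(Iω₀) = (-0.1000, -0.1600, 0.1200)
Δv = v₁−v₀ = (-0.02400000, -0.03466667, -0.08266667)
applied force F = (-0.9000, -1.3000, -3.1000)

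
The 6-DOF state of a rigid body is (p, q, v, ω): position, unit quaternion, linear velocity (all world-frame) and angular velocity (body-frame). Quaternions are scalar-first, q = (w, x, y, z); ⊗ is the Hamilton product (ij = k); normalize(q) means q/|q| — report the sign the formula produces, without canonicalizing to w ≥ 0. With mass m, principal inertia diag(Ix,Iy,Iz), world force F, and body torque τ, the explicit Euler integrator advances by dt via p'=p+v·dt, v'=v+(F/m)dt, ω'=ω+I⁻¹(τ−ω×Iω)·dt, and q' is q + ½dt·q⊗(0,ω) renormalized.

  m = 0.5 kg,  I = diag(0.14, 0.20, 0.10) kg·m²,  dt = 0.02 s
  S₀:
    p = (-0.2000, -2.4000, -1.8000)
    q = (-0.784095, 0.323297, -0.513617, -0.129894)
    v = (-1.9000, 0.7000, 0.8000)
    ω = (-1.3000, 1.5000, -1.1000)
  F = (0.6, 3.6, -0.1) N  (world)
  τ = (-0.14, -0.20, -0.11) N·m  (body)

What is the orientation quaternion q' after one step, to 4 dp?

q⊗(0,ω) = (1.0478282, 1.7791432, -0.6516536, 0.6797479)
q + ½dt·q⊗(0,ω), renormalized = (-0.7734, 0.3410, -0.5200, -0.1231)

q' = (-0.7734, 0.3410, -0.5200, -0.1231)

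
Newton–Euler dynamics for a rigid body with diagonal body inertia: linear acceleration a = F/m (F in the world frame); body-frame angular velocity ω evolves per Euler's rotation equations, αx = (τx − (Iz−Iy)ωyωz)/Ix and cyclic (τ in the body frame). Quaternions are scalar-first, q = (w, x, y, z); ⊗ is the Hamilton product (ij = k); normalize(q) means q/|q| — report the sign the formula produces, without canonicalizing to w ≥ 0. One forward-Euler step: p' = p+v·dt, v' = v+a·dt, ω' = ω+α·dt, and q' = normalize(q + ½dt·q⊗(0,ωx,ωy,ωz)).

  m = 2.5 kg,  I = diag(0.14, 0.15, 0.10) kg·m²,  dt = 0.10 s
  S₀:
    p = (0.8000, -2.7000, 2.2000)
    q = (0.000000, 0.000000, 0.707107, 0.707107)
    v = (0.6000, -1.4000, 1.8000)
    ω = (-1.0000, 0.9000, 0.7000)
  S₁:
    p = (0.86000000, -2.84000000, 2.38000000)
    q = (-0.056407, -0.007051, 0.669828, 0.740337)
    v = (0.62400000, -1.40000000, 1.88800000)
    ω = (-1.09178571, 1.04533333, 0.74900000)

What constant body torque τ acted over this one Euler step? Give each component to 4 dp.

ω₁ − ω₀ = (-0.09178571, 0.14533333, 0.04900000)
τ = I·(Δω/dt) + ω₀×(Iω₀) = (-0.1600, 0.1900, 0.0400)

τ = (-0.1600, 0.1900, 0.0400)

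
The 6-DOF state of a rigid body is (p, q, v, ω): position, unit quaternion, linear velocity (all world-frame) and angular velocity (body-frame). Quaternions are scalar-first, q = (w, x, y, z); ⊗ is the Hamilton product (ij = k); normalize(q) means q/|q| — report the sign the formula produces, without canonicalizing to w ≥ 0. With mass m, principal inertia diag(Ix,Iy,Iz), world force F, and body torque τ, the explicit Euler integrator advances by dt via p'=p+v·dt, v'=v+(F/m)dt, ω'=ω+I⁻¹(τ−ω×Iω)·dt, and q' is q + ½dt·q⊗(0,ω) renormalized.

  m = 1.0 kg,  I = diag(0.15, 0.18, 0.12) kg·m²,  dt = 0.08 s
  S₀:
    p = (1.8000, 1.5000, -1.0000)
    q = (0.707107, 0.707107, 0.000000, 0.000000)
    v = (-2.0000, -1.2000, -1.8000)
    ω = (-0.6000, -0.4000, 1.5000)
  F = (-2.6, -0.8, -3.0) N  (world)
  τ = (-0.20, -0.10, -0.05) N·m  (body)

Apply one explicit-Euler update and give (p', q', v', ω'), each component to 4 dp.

precession coupling ω×(Iω) = (0.0360, -0.0270, 0.0072)
angular accel α = (-1.5733, -0.4056, -0.4767)
ω' = ω + α·dt = (-0.7259, -0.4324, 1.4619)
Hamilton product q⊗(0,ω) = (0.4242642, -0.4242642, -1.3435033, 0.7778177)
q + ½dt·q⊗(0,ω), renormalized = (0.7225, 0.6886, -0.0536, 0.0310)
p + v·dt = (1.6400, 1.4040, -1.1440)
v' = v + a·dt = (-2.2080, -1.2640, -2.0400)

p' = (1.6400, 1.4040, -1.1440)
q' = (0.7225, 0.6886, -0.0536, 0.0310)
v' = (-2.2080, -1.2640, -2.0400)
ω' = (-0.7259, -0.4324, 1.4619)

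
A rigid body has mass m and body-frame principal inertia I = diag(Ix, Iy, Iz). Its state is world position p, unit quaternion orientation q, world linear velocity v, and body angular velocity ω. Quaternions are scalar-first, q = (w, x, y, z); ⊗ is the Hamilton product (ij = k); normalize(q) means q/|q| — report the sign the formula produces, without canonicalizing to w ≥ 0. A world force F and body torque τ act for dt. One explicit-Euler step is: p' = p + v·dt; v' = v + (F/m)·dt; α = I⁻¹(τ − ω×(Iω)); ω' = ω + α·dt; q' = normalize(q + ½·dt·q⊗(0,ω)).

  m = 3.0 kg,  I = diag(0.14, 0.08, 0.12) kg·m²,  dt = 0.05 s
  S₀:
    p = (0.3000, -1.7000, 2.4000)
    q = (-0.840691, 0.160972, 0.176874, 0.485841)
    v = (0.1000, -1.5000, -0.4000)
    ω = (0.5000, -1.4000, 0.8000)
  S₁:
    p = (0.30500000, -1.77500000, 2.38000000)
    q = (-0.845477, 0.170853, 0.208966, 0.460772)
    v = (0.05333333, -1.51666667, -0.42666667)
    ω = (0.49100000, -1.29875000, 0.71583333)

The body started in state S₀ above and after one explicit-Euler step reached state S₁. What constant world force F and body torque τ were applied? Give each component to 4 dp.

F = (-2.8000, -1.0000, -1.6000)
τ = (-0.0700, 0.1700, -0.1600)

Δv = v₁−v₀ = (-0.04666667, -0.01666667, -0.02666667)
applied force F = (-2.8000, -1.0000, -1.6000)
ω₁ − ω₀ = (-0.00900000, 0.10125000, -0.08416667)
gyro term ω₀×Iω₀ = (-0.0448, 0.0080, 0.0420)
I·α + gyro = (-0.0700, 0.1700, -0.1600)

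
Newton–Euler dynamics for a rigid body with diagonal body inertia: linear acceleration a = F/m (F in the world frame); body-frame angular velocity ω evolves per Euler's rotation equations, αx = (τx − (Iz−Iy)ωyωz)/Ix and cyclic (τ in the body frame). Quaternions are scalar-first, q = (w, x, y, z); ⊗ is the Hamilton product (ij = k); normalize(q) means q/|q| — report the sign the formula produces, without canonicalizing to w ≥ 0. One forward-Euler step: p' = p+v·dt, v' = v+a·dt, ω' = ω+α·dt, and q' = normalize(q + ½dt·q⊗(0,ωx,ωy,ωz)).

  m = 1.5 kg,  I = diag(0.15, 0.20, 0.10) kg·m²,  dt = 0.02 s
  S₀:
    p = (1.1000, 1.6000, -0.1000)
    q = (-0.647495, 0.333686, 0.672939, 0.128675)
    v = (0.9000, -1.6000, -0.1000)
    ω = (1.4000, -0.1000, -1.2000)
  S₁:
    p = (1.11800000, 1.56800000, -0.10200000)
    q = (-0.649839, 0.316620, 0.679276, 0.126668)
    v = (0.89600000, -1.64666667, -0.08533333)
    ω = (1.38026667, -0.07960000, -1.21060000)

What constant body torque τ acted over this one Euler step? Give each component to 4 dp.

τ = (-0.1600, 0.1200, -0.0600)

ω₁ − ω₀ = (-0.01973333, 0.02040000, -0.01060000)
precession coupling = (-0.0120, -0.0840, -0.0070)
τ = I·(Δω/dt) + ω₀×(Iω₀) = (-0.1600, 0.1200, -0.0600)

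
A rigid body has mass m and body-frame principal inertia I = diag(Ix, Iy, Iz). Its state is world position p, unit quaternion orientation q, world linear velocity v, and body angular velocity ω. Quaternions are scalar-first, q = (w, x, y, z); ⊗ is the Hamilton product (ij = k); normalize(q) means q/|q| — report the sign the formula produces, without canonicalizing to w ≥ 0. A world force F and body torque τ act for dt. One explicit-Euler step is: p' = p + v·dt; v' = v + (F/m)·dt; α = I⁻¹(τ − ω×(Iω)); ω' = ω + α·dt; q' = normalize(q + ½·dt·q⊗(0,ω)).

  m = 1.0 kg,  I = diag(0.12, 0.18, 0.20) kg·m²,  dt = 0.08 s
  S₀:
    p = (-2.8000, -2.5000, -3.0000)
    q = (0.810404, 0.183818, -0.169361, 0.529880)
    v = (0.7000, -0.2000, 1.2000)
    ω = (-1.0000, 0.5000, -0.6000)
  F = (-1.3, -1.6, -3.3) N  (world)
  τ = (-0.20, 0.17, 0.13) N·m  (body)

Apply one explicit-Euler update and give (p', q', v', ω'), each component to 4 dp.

p' = (-2.7440, -2.5160, -2.9040)
q' = (0.8328, 0.1447, -0.1697, 0.5067)
v' = (0.5960, -0.3280, 0.9360)
ω' = (-1.1293, 0.5969, -0.5360)

p' = p + v·dt = (-2.7440, -2.5160, -2.9040)
new velocity v' = (0.5960, -0.3280, 0.9360)
ω×(Iω) gyroscopic = (-0.0060, -0.0480, -0.0300)
angular accel α = (-1.6167, 1.2111, 0.8000)
new body rate ω' = (-1.1293, 0.5969, -0.5360)
Hamilton product q⊗(0,ω) = (0.5864265, -0.9737274, -0.0143872, -0.5636944)
q' = normalize(q + ½dt·q⊗(0,ω)) = (0.8328, 0.1447, -0.1697, 0.5067)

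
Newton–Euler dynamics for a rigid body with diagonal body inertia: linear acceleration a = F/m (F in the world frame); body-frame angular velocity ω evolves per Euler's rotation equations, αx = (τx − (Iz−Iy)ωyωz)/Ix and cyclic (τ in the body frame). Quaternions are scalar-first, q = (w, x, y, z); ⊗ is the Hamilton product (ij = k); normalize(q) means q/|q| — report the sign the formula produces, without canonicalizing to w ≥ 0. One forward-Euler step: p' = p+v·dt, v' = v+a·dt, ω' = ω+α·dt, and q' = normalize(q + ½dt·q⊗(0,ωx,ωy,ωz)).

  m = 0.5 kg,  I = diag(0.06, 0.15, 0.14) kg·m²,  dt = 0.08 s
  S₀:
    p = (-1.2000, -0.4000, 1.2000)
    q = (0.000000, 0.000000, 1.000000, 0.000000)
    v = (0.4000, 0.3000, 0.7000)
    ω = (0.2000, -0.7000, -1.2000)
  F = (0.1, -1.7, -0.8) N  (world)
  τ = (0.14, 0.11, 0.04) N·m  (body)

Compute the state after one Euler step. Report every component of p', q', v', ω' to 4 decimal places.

a = (0.2000, -3.4000, -1.6000)
p' = p + v·dt = (-1.1680, -0.3760, 1.2560)
new velocity v' = (0.4160, 0.0280, 0.5720)
precession coupling ω×(Iω) = (-0.0084, 0.0192, -0.0126)
angular accel α = (2.4733, 0.6053, 0.3757)
new body rate ω' = (0.3979, -0.6516, -1.1699)
Hamilton product q⊗(0,ω) = (0.7000000, -1.2000000, 0.0000000, -0.2000000)
updated quaternion q' = (0.0280, -0.0479, 0.9984, -0.0080)

p' = (-1.1680, -0.3760, 1.2560)
q' = (0.0280, -0.0479, 0.9984, -0.0080)
v' = (0.4160, 0.0280, 0.5720)
ω' = (0.3979, -0.6516, -1.1699)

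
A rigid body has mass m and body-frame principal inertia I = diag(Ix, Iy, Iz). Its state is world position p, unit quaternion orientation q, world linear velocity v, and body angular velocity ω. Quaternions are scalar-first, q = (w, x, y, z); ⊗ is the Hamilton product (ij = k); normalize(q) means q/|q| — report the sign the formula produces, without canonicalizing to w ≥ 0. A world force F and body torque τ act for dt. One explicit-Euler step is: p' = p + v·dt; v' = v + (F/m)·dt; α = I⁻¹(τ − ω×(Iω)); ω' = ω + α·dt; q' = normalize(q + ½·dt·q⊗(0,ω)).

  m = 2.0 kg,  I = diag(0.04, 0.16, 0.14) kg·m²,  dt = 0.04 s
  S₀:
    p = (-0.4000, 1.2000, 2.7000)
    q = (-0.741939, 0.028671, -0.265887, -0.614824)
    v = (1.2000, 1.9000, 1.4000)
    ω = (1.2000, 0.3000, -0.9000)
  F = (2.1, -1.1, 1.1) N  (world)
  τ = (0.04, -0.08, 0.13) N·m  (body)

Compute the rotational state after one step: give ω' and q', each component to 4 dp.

ω' = (1.2346, 0.2530, -0.8752)
q' = (-0.7517, 0.0193, -0.2844, -0.5946)

(τ − ω×Iω)/I = (0.8650, -1.1750, 0.6200)
ω' = ω + α·dt = (1.2346, 0.2530, -0.8752)
q⊗(0,ω) = (-0.5079807, -0.4665813, -0.9345666, 0.9954108)
q + ½dt·q⊗(0,ω), renormalized = (-0.7517, 0.0193, -0.2844, -0.5946)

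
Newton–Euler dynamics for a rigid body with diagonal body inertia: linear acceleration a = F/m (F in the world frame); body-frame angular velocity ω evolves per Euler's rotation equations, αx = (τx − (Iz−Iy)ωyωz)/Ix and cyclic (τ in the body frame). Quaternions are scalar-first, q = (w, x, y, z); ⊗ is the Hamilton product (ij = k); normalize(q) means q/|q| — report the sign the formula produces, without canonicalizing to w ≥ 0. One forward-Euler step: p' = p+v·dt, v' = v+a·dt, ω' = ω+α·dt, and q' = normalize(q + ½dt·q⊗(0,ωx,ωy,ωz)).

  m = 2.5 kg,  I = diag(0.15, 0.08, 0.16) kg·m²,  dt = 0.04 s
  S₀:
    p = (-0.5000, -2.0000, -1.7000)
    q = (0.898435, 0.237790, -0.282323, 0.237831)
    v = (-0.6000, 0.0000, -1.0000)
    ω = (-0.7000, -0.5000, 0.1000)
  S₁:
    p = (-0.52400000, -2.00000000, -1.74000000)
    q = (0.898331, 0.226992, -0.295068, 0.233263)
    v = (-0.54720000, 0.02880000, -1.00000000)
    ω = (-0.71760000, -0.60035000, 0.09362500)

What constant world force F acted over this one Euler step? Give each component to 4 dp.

F = (3.3000, 1.8000, 0.0000)

v₁ − v₀ = (0.05280000, 0.02880000, 0.00000000)
m·(v₁−v₀)/dt = (3.3000, 1.8000, 0.0000)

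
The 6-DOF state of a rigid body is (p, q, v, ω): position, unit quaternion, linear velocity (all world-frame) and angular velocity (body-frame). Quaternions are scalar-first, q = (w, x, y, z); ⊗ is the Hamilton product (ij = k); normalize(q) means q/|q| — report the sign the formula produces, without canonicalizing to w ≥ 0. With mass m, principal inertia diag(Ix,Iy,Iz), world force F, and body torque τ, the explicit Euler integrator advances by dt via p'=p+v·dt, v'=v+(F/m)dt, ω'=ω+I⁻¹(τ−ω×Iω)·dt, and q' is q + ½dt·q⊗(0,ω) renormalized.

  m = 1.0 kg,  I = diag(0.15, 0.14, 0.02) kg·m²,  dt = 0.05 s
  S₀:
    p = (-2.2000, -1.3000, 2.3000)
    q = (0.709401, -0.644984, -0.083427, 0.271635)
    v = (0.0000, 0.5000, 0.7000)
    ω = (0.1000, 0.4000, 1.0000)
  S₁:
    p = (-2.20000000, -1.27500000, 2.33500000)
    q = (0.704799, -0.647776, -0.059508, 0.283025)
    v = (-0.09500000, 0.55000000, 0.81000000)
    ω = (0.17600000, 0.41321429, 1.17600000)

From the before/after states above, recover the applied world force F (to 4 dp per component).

v₁ − v₀ = (-0.09500000, 0.05000000, 0.11000000)
applied force F = (-1.9000, 1.0000, 2.2000)

F = (-1.9000, 1.0000, 2.2000)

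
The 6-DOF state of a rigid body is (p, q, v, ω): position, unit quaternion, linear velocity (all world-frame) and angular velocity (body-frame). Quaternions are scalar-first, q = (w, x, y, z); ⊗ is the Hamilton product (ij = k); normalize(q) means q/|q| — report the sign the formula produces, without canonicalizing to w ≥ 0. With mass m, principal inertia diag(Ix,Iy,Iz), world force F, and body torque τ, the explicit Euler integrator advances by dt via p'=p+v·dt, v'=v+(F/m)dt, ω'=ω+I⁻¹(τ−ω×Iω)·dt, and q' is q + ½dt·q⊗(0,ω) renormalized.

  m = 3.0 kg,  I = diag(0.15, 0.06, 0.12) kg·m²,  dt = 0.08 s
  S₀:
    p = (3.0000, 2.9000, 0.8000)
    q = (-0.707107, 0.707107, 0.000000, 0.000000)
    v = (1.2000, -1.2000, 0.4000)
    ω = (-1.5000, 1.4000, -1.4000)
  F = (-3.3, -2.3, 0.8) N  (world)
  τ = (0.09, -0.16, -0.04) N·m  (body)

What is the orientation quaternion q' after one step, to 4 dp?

Hamilton product q⊗(0,ω) = (1.0606605, 1.0606605, 0.0000000, 1.9798996)
q' = normalize(q + ½dt·q⊗(0,ω)) = (-0.6614, 0.7459, 0.0000, 0.0788)

q' = (-0.6614, 0.7459, 0.0000, 0.0788)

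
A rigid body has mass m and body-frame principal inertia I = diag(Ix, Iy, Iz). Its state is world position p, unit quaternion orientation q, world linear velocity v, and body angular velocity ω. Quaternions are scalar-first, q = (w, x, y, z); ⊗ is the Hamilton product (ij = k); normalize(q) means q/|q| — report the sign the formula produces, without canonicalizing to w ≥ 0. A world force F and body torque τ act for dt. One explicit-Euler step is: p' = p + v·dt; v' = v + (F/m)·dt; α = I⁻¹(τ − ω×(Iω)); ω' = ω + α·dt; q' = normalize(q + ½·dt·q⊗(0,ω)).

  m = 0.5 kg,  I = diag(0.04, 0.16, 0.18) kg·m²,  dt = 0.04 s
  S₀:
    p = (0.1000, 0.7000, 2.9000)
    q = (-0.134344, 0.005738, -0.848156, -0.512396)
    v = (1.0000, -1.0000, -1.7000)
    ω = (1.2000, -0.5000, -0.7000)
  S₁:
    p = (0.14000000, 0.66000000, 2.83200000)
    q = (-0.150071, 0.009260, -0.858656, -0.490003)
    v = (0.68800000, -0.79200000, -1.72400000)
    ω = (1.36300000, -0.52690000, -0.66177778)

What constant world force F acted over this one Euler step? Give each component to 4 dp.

velocity change Δv = (-0.31200000, 0.20800000, -0.02400000)
m·(v₁−v₀)/dt = (-3.9000, 2.6000, -0.3000)

F = (-3.9000, 2.6000, -0.3000)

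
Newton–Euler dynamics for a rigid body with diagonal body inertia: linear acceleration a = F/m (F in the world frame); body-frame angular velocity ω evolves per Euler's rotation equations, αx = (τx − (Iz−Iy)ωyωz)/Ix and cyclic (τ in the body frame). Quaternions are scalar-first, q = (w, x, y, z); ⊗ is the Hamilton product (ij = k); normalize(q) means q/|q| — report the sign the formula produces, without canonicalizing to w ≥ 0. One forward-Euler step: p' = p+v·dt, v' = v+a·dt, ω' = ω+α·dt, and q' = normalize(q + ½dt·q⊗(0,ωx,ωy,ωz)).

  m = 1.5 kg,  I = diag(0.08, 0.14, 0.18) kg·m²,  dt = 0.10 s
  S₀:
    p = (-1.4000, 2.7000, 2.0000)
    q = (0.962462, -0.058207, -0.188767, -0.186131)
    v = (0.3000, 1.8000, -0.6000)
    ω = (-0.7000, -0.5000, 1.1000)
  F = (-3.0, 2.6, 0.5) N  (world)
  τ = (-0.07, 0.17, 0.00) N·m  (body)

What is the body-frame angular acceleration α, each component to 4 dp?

ω×(Iω) gyroscopic = (-0.0220, 0.0770, 0.0210)
angular accel α = (-0.6000, 0.6643, -0.1167)

α = (-0.6000, 0.6643, -0.1167)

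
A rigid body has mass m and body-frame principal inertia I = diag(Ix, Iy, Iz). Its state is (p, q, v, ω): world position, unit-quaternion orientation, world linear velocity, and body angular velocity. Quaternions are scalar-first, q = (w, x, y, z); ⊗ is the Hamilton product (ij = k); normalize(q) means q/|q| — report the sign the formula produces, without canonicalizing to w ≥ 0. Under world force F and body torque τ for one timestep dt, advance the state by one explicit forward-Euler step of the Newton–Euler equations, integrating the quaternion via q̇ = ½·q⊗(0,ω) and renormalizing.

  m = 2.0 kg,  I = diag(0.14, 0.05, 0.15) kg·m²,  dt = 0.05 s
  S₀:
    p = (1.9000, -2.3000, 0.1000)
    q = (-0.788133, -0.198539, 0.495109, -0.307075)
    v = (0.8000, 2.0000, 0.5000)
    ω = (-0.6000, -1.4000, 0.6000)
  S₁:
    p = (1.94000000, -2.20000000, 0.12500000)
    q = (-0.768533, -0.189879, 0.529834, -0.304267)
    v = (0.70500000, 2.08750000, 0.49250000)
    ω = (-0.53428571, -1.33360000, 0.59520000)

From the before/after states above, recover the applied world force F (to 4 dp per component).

Δv = v₁−v₀ = (-0.09500000, 0.08750000, -0.00750000)
F = m·Δv/dt = (-3.8000, 3.5000, -0.3000)

F = (-3.8000, 3.5000, -0.3000)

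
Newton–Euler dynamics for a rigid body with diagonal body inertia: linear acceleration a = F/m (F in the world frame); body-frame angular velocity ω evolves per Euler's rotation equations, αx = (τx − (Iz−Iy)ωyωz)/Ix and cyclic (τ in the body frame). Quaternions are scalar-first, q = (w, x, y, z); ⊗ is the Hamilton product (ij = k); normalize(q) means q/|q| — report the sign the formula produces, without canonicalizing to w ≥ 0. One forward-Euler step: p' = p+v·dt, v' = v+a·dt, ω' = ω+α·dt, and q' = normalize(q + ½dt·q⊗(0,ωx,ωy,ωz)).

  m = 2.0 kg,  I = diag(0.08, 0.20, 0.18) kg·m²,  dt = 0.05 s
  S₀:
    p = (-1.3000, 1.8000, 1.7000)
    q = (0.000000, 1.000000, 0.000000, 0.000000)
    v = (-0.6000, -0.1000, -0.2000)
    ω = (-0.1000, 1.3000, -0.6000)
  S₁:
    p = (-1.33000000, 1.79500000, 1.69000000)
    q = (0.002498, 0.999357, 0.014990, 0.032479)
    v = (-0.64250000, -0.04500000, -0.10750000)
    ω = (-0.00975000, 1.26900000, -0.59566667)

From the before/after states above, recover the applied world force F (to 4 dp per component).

v₁ − v₀ = (-0.04250000, 0.05500000, 0.09250000)
m·(v₁−v₀)/dt = (-1.7000, 2.2000, 3.7000)

F = (-1.7000, 2.2000, 3.7000)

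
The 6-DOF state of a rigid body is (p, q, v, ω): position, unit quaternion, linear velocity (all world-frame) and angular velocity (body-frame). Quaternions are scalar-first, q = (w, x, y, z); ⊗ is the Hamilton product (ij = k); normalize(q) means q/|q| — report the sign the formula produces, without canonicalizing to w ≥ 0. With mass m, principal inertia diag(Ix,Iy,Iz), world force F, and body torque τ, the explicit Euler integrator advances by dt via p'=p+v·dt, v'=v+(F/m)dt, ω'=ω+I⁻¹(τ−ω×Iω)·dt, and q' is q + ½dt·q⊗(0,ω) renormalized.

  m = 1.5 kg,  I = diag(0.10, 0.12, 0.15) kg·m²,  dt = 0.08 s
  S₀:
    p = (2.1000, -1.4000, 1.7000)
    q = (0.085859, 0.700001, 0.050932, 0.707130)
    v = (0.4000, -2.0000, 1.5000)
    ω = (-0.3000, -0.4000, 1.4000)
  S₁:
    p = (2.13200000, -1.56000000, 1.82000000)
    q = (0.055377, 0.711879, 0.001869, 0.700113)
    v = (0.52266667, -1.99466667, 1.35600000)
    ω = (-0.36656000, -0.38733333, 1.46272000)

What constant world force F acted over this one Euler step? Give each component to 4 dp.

v₁ − v₀ = (0.12266667, 0.00533333, -0.14400000)
F = m·Δv/dt = (2.3000, 0.1000, -2.7000)

F = (2.3000, 0.1000, -2.7000)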